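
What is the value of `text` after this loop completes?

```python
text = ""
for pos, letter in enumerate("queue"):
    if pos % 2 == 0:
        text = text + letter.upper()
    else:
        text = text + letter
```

Uppercase even positions in 'queue'
`text` takes the values: "" → "Q" → "Qu" → "QuE" → "QuEu" → "QuEuE"

Answer: "QuEuE"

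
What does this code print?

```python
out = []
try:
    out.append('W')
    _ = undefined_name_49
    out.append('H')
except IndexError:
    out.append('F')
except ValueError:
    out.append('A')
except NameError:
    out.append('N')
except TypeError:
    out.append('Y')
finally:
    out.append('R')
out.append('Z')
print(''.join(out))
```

Execution trace: 'W' (try body) → 'N' (except NameError) → 'R' (finally) → 'Z' (after the try/except). Output: WNRZ

Answer: WNRZ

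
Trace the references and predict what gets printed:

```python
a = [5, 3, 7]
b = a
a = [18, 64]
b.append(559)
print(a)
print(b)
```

Key concept: rebinding vs mutation: a is rebound to a new list, b still points at the original.
Step by step:
`a = [5, 3, 7]` → a = [5, 3, 7]
`b = a` → b = [5, 3, 7] (same object as a)
`a = [18, 64]` → a = [18, 64]
`b.append(559)` → b = [5, 3, 7, 559]
`print(a)` → prints [18, 64]
`print(b)` → prints [5, 3, 7, 559]

Answer:
[18, 64]
[5, 3, 7, 559]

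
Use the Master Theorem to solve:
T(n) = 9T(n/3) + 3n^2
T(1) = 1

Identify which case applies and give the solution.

a=9, b=3, f(n)=3n^2. log_3(9) = 2. Since c=2 = 2, Case 2 applies: T(n) = Θ(n^log_b(a) · log n) = O(n^2 log n).

Answer: O(n^2 log n) - Case 2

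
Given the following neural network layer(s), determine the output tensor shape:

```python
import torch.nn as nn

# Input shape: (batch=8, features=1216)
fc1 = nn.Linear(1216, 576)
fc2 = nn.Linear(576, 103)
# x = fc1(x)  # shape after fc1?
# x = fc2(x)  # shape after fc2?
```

Input: (8, 1216) -> after fc1: (8, 576) -> Output: (8, 103)

Answer: (8, 103)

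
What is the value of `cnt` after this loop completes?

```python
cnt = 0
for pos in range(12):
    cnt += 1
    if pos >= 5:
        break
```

Loop breaks when pos reaches 5, cnt is 6
`cnt` takes the values: 0 → 1 → 2 → 3 → 4 → 5 → 6

Answer: 6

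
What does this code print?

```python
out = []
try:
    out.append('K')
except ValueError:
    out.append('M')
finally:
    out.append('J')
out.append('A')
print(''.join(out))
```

Execution trace: 'K' (try body, no exception) → 'J' (finally) → 'A' (after the try/except). Output: KJA

Answer: KJA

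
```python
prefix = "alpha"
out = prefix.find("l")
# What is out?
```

Trace:
`prefix = "alpha"` → prefix = 'alpha'
`out = prefix.find("l")` → out = 1
So out = 1

Answer: 1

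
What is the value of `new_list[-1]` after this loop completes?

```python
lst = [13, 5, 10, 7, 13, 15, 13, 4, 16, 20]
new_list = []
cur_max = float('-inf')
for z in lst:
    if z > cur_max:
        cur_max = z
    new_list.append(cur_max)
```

Running max ends at 20
`new_list` takes the values: [] → [13] → [13, 13] → [13, 13, 13] → [13, 13, 13, 13] → [13, 13, 13, 13, 13] → [13, 13, 13, 13, 13, 15] → [13, 13, 13, 13, 13, 15, 15] → [13, 13, 13, 13, 13, 15, 15, 15] → [13, 13, 13, 13, 13, 15, 15, 15, 16] → [13, 13, 13, 13, 13, 15, 15, 15, 16, 20]
So `new_list[-1]` = 20

Answer: 20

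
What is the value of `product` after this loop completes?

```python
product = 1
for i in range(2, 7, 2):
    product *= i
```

Product of even numbers 2 to 6
`product` takes the values: 1 → 2 → 8 → 48

Answer: 48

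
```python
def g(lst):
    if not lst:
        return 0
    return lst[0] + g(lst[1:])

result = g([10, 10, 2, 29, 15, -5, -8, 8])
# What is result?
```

10 + 10 + 2 + 29 + 15 + (-5) + (-8) + 8 + 0 = 61

Answer: 61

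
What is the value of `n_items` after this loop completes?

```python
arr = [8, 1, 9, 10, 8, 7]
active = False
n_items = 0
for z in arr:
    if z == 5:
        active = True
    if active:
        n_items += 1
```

Count elements after first 5 in [8, 1, 9, 10, 8, 7]
`n_items` takes the values: 0

Answer: 0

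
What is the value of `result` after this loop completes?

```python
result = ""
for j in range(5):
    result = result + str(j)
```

Concatenate digits 0 to 4
`result` takes the values: "" → "0" → "01" → "012" → "0123" → "01234"

Answer: "01234"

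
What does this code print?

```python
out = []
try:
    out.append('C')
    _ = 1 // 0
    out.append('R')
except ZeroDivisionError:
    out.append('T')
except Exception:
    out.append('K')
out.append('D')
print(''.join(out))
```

Execution trace: 'C' (try body) → 'T' (except ZeroDivisionError) → 'D' (after the try/except). Output: CTD

Answer: CTD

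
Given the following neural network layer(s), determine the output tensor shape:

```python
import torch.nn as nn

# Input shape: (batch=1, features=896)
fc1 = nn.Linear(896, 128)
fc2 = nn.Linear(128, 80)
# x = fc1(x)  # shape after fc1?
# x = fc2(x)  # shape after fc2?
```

Input: (1, 896) -> after fc1: (1, 128) -> Output: (1, 80)

Answer: (1, 80)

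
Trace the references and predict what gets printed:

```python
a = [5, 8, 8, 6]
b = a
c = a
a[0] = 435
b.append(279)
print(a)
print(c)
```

Key concept: multiple aliases.
Step by step:
`a = [5, 8, 8, 6]` → a = [5, 8, 8, 6]
`b = a` → b = [5, 8, 8, 6] (same object as a)
`c = a` → c = [5, 8, 8, 6] (same object as a, b)
`a[0] = 435` → a = [435, 8, 8, 6] (same object as b, c); b = [435, 8, 8, 6] (same object as a, c); c = [435, 8, 8, 6] (same object as a, b)
`b.append(279)` → a = [435, 8, 8, 6, 279] (same object as b, c); b = [435, 8, 8, 6, 279] (same object as a, c); c = [435, 8, 8, 6, 279] (same object as a, b)
`print(a)` → prints [435, 8, 8, 6, 279]
`print(c)` → prints [435, 8, 8, 6, 279]

Answer:
[435, 8, 8, 6, 279]
[435, 8, 8, 6, 279]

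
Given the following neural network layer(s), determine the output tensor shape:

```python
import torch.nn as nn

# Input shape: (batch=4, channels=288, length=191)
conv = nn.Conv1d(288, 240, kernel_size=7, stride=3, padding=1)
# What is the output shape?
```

Input: (4, 288, 191) -> Output: (4, 240, 63)

Answer: (4, 240, 63)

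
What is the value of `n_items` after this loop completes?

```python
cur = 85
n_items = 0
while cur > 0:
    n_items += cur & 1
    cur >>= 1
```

Count set bits in 85 (binary: 0b1010101)
`n_items` takes the values: 0 → 1 → 2 → 3 → 4

Answer: 4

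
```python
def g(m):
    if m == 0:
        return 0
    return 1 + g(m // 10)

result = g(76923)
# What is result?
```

Count of digits of 76923: 5

Answer: 5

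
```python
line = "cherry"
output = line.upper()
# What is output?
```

Trace:
`line = "cherry"` → line = 'cherry'
`output = line.upper()` → output = 'CHERRY'
So output = 'CHERRY'

Answer: 'CHERRY'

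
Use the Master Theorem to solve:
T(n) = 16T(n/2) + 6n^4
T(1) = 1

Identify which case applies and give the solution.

a=16, b=2, f(n)=6n^4. log_2(16) = 4. Since c=4 = 4, Case 2 applies: T(n) = Θ(n^log_b(a) · log n) = O(n^4 log n).

Answer: O(n^4 log n) - Case 2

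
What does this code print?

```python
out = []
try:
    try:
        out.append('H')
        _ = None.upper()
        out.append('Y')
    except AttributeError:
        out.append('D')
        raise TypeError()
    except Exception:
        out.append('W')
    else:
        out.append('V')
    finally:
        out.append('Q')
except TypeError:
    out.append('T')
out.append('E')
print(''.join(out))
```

Execution trace: 'H' (inner try body) → 'D' (inner except AttributeError) → 'Q' (inner finally) → 'T' (outer except TypeError) → 'E' (after the try/except). Output: HDQTE

Answer: HDQTE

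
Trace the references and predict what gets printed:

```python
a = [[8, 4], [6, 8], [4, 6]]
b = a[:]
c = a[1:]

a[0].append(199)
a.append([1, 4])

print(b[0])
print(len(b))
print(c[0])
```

Key concept: slice with nested mutation.
Step by step:
`a = [[8, 4], [6, 8], [4, 6]]` → a = [[8, 4], [6, 8], [4, 6]]
`b = a[:]` → b = [[8, 4], [6, 8], [4, 6]]
`c = a[1:]` → c = [[6, 8], [4, 6]]
`a[0].append(199)` → a = [[8, 4, 199], [6, 8], [4, 6]]; b = [[8, 4, 199], [6, 8], [4, 6]]
`a.append([1, 4])` → a = [[8, 4, 199], [6, 8], [4, 6], [1, 4]]
`print(b[0])` → prints [8, 4, 199]
`print(len(b))` → prints 3
`print(c[0])` → prints [6, 8]

Answer:
[8, 4, 199]
3
[6, 8]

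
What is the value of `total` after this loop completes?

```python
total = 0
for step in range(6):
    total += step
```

Sum of 0 to 5 = 15
`total` takes the values: 0 → 1 → 3 → 6 → 10 → 15

Answer: 15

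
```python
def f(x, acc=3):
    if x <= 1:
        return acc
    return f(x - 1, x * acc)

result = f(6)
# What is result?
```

Accumulator trace (n, acc): (6, 3) -> (5, 18) -> (4, 90) -> (3, 360) -> (2, 1080) -> (1, 2160) -> return 2160

Answer: 2160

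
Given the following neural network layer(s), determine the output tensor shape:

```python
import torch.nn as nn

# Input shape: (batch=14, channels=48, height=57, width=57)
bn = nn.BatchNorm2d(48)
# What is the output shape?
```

Input: (14, 48, 57, 57) -> Output: (14, 48, 57, 57)

Answer: (14, 48, 57, 57)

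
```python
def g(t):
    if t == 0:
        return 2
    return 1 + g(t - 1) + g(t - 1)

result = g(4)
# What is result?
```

g(t) = 1 + 2·g(t-1), g(0)=2. Closed form: (2+1)·2^4 - 1 = 47.

Answer: 47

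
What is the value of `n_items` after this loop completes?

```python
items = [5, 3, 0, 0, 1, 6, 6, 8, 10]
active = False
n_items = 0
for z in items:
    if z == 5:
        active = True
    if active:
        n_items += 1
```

Count elements after first 5 in [5, 3, 0, 0, 1, 6, 6, 8, 10]
`n_items` takes the values: 0 → 1 → 2 → 3 → 4 → 5 → 6 → 7 → 8 → 9

Answer: 9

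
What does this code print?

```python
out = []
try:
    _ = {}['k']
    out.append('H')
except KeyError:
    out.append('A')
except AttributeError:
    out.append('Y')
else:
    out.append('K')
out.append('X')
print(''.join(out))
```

Execution trace: 'A' (except KeyError) → 'X' (after the try/except). Output: AX

Answer: AX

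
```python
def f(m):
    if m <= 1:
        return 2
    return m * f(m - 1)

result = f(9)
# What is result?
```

f(9) = 9 * 8 * 7 * 6 * 5 * 4 * 3 * 2 * 2 = 725760

Answer: 725760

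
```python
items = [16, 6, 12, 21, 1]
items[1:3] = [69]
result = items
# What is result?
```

Trace:
`items = [16, 6, 12, 21, 1]` → items = [16, 6, 12, 21, 1]
`items[1:3] = [69]` → items = [16, 69, 21, 1]
`result = items` → result = [16, 69, 21, 1]
So result = [16, 69, 21, 1]

Answer: [16, 69, 21, 1]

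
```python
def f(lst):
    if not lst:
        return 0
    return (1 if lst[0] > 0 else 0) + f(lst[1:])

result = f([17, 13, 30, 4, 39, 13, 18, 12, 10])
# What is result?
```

Count of positive elements in [17, 13, 30, 4, 39, 13, 18, 12, 10] = 9

Answer: 9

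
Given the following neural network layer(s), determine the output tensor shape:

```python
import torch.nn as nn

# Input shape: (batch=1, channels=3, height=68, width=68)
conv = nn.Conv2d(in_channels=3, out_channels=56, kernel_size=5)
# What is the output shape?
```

Input: (1, 3, 68, 68) -> Output: (1, 56, 64, 64)

Answer: (1, 56, 64, 64)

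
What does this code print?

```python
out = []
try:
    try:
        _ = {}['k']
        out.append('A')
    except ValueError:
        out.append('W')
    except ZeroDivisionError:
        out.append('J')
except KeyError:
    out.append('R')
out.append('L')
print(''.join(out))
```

Execution trace: 'R' (outer except KeyError) → 'L' (after the try/except). Output: RL

Answer: RL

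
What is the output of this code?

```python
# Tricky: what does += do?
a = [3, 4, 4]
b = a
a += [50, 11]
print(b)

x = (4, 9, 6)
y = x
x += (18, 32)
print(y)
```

Key concept: += behavior differs for mutable vs immutable.
Step by step:
`a = [3, 4, 4]` → a = [3, 4, 4]
`b = a` → b = [3, 4, 4] (same object as a)
`a += [50, 11]` → a = [3, 4, 4, 50, 11] (same object as b); b = [3, 4, 4, 50, 11] (same object as a)
`print(b)` → prints [3, 4, 4, 50, 11]
`x = (4, 9, 6)` → x = (4, 9, 6)
`y = x` → y = (4, 9, 6)
`x += (18, 32)` → x = (4, 9, 6, 18, 32)
`print(y)` → prints (4, 9, 6)

Answer:
[3, 4, 4, 50, 11]
(4, 9, 6)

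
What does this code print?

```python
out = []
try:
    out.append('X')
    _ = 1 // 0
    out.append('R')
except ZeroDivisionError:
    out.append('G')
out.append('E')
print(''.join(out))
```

Execution trace: 'X' (try body) → 'G' (except ZeroDivisionError) → 'E' (after the try/except). Output: XGE

Answer: XGE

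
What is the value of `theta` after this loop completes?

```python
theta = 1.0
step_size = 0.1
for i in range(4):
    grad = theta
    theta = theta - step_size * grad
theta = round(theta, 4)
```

Gradient descent: w = 1.0 * (1 - 0.1)^4
`theta` takes the values: 1.0 → 0.9 → 0.81 → 0.729 → 0.6561

Answer: 0.6561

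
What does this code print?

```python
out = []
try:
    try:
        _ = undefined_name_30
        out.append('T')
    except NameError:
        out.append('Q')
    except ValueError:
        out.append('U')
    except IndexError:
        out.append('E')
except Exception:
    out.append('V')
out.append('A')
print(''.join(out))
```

Execution trace: 'Q' (inner except NameError) → 'A' (after the try/except). Output: QA

Answer: QA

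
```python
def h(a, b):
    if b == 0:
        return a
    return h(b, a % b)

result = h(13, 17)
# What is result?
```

h(13, 17) -> h(17, 13) -> h(13, 4) -> h(4, 1) -> h(1, 0) -> 1

Answer: 1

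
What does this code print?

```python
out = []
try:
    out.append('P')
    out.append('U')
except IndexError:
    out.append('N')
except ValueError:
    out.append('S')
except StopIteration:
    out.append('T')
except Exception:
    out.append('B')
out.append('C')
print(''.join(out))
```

Execution trace: 'P' (try body) → 'U' (try body, no exception) → 'C' (after the try/except). Output: PUC

Answer: PUC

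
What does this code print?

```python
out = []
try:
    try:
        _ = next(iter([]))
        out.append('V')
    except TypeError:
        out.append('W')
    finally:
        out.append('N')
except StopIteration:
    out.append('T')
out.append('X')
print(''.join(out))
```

Execution trace: 'N' (finally) → 'T' (outer except StopIteration) → 'X' (after the try/except). Output: NTX

Answer: NTX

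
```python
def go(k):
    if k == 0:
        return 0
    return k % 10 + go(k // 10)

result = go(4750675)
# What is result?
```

Sum of digits of 4750675: 5 + 7 + 6 + 0 + 5 + 7 + 4 = 34

Answer: 34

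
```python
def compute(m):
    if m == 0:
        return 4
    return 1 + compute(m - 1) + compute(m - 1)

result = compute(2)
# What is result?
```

compute(m) = 1 + 2·compute(m-1), compute(0)=4. Closed form: (4+1)·2^2 - 1 = 19.

Answer: 19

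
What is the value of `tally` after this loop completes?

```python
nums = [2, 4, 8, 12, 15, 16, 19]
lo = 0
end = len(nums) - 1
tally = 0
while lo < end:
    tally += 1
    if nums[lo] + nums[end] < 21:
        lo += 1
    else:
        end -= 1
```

Steps to find pair summing to 21
`tally` takes the values: 0 → 1 → 2 → 3 → 4 → 5 → 6

Answer: 6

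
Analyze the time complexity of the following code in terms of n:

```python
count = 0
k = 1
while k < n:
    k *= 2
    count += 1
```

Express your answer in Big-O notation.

Each loop level contributes: log n. Multiplying the contributions gives O(log n).

Answer: O(log n)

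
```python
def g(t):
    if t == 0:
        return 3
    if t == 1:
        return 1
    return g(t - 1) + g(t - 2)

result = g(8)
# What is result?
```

Build up from base cases: g(0)=3, g(1)=1, g(2)=4, g(3)=5, g(4)=9, g(5)=14, g(6)=23, ..., g(8)=60

Answer: 60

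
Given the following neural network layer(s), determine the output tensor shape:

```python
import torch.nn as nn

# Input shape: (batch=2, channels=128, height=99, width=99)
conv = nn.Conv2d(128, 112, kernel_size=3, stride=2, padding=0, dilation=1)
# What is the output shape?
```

Input: (2, 128, 99, 99) -> Output: (2, 112, 49, 49)

Answer: (2, 112, 49, 49)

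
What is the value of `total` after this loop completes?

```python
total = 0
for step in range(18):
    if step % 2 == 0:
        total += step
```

Sum of even numbers 0 to 17
`total` takes the values: 0 → 2 → 6 → 12 → 20 → 30 → 42 → 56 → 72

Answer: 72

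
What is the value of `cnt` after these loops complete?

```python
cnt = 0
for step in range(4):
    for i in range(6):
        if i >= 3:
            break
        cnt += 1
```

Inner breaks at 3, outer runs 4 times
`cnt` takes the values: 0 → 1 → 2 → 3 → 4 → 5 → 6 → 7 → 8 → 9 → 10 → 11 → 12

Answer: 12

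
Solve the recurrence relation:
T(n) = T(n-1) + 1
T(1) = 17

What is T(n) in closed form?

Unrolling: T(n) = T(1) + 1·(n-1) = 17 + 1(n-1) = n + 16.

Answer: T(n) = n + 16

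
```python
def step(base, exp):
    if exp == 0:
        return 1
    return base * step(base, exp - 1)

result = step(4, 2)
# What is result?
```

step(4, 2) = 4 * 4 = 16

Answer: 16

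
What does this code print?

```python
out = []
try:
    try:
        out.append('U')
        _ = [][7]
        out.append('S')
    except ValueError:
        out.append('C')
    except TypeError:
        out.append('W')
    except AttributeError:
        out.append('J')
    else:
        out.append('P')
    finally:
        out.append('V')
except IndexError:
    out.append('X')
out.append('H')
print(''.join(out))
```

Execution trace: 'U' (try body) → 'V' (finally) → 'X' (outer except IndexError) → 'H' (after the try/except). Output: UVXH

Answer: UVXH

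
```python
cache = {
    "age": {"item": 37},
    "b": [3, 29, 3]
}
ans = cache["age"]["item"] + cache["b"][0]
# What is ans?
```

Trace:
`cache = { ...` → cache = {'age': {'item': 37}, 'b': [3, 29, 3]}
`ans = cache["age"]["item"] + cache["b"][0]` → ans = 40
So ans = 40

Answer: 40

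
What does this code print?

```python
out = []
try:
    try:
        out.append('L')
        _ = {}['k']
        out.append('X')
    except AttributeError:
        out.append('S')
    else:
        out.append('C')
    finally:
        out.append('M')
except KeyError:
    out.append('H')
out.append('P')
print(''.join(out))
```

Execution trace: 'L' (try body) → 'M' (finally) → 'H' (outer except KeyError) → 'P' (after the try/except). Output: LMHP

Answer: LMHP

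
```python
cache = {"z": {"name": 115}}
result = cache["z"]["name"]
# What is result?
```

Trace:
`cache = {"z": {"name": 115}}` → cache = {'z': {'name': 115}}
`result = cache["z"]["name"]` → result = 115
So result = 115

Answer: 115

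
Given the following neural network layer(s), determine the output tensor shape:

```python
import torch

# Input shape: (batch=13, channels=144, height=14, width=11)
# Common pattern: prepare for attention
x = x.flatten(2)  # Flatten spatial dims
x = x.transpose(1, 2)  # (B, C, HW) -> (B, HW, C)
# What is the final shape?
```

Input: (13, 144, 14, 11) -> after flatten(2): (13, 144, 154) -> Output: (13, 154, 144)

Answer: (13, 154, 144)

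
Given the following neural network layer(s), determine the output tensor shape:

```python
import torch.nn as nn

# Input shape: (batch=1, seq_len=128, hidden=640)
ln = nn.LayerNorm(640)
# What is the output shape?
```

Input: (1, 128, 640) -> Output: (1, 128, 640)

Answer: (1, 128, 640)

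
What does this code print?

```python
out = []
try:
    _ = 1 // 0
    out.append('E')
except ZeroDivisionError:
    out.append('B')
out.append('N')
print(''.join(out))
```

Execution trace: 'B' (except ZeroDivisionError) → 'N' (after the try/except). Output: BN

Answer: BN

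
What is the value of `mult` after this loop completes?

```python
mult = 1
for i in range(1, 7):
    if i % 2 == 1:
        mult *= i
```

Product of odd numbers 1 to 6
`mult` takes the values: 1 → 3 → 15

Answer: 15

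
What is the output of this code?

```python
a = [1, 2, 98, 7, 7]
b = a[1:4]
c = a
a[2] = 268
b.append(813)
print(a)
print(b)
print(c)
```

Key concept: slice vs alias.
Step by step:
`a = [1, 2, 98, 7, 7]` → a = [1, 2, 98, 7, 7]
`b = a[1:4]` → b = [2, 98, 7]
`c = a` → c = [1, 2, 98, 7, 7] (same object as a)
`a[2] = 268` → a = [1, 2, 268, 7, 7] (same object as c); c = [1, 2, 268, 7, 7] (same object as a)
`b.append(813)` → b = [2, 98, 7, 813]
`print(a)` → prints [1, 2, 268, 7, 7]
`print(b)` → prints [2, 98, 7, 813]
`print(c)` → prints [1, 2, 268, 7, 7]

Answer:
[1, 2, 268, 7, 7]
[2, 98, 7, 813]
[1, 2, 268, 7, 7]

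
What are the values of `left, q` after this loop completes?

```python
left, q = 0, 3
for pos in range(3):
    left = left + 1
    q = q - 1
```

left goes 0→3, q goes 3→0
`left, q` takes the values: (0, 3) → (1, 3) → (1, 2) → (2, 2) → (2, 1) → (3, 1) → (3, 0)

Answer: 3, 0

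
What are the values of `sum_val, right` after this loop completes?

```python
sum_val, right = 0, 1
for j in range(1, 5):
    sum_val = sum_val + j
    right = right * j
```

Sum and factorial of 1 to 4
`sum_val, right` takes the values: (0, 1) → (1, 1) → (3, 1) → (3, 2) → (6, 2) → (6, 6) → (10, 6) → (10, 24)

Answer: 10, 24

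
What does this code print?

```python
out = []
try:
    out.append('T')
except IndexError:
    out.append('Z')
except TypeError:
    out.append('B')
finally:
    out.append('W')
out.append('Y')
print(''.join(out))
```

Execution trace: 'T' (try body, no exception) → 'W' (finally) → 'Y' (after the try/except). Output: TWY

Answer: TWY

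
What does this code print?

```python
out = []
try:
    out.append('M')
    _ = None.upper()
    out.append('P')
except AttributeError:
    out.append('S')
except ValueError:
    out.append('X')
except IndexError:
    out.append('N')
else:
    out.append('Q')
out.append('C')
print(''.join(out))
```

Execution trace: 'M' (try body) → 'S' (except AttributeError) → 'C' (after the try/except). Output: MSC

Answer: MSC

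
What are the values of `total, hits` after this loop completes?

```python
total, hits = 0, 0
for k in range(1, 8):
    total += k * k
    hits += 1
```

Sum of squares and count
`total, hits` takes the values: (0, 0) → (1, 0) → (1, 1) → (5, 1) → (5, 2) → (14, 2) → (14, 3) → (30, 3) → (30, 4) → (55, 4) → (55, 5) → (91, 5) → (91, 6) → (140, 6) → (140, 7)

Answer: 140, 7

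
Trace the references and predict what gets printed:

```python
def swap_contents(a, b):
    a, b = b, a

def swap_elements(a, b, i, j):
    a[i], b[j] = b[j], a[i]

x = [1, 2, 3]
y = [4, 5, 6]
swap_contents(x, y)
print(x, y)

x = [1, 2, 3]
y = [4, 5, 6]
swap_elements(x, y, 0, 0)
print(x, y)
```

Key concept: parameter rebinding vs mutation.
Step by step:
`x = [1, 2, 3]` → x = [1, 2, 3]
`y = [4, 5, 6]` → y = [4, 5, 6]
`swap_contents(x, y)` → no visible change to tracked variables
`print(x, y)` → prints [1, 2, 3] [4, 5, 6]
`x = [1, 2, 3]` → x = [1, 2, 3]
`y = [4, 5, 6]` → y = [4, 5, 6]
`swap_elements(x, y, 0, 0)` → x = [4, 2, 3]; y = [1, 5, 6]
`print(x, y)` → prints [4, 2, 3] [1, 5, 6]

Answer:
[1, 2, 3] [4, 5, 6]
[4, 2, 3] [1, 5, 6]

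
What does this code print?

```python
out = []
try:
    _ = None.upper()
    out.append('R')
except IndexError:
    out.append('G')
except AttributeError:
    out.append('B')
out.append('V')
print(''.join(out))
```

Execution trace: 'B' (except AttributeError) → 'V' (after the try/except). Output: BV

Answer: BV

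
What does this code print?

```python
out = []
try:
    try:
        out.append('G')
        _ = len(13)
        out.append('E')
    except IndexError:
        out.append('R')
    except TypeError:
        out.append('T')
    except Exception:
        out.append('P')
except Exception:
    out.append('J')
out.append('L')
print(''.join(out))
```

Execution trace: 'G' (inner try body) → 'T' (inner except TypeError) → 'L' (after the try/except). Output: GTL

Answer: GTL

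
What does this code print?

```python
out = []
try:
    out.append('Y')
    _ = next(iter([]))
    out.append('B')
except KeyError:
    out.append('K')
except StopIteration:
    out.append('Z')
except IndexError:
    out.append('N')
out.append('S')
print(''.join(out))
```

Execution trace: 'Y' (try body) → 'Z' (except StopIteration) → 'S' (after the try/except). Output: YZS

Answer: YZS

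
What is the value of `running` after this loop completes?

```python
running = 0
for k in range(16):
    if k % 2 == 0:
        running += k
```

Sum of even numbers 0 to 15
`running` takes the values: 0 → 2 → 6 → 12 → 20 → 30 → 42 → 56

Answer: 56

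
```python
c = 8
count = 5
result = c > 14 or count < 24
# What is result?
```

Trace:
`c = 8` → c = 8
`count = 5` → count = 5
`result = c > 14 or count < 24` → result = True
So result = True

Answer: True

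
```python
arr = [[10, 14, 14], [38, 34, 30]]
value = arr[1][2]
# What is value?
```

Trace:
`arr = [[10, 14, 14], [38, 34, 30]]` → arr = [[10, 14, 14], [38, 34, 30]]
`value = arr[1][2]` → value = 30
So value = 30

Answer: 30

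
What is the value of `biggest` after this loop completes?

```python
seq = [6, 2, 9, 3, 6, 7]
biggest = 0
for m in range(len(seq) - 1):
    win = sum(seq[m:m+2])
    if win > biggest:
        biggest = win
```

Max sum of 2-element window in [6, 2, 9, 3, 6, 7]
`biggest` takes the values: 0 → 8 → 11 → 12 → 13

Answer: 13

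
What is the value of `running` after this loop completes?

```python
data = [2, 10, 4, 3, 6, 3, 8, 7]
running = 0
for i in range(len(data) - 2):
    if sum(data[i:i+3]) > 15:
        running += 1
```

Count windows with sum > 15
`running` takes the values: 0 → 1 → 2 → 3 → 4

Answer: 4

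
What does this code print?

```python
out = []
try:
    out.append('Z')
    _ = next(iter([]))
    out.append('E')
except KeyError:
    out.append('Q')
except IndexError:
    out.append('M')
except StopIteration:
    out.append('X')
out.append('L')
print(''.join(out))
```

Execution trace: 'Z' (try body) → 'X' (except StopIteration) → 'L' (after the try/except). Output: ZXL

Answer: ZXL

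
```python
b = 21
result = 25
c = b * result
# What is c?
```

Trace:
`b = 21` → b = 21
`result = 25` → result = 25
`c = b * result` → c = 525
So c = 525

Answer: 525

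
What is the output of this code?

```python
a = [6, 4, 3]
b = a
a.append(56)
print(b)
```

Key concept: basic list aliasing.
Step by step:
`a = [6, 4, 3]` → a = [6, 4, 3]
`b = a` → b = [6, 4, 3] (same object as a)
`a.append(56)` → a = [6, 4, 3, 56] (same object as b); b = [6, 4, 3, 56] (same object as a)
`print(b)` → prints [6, 4, 3, 56]

Answer: [6, 4, 3, 56]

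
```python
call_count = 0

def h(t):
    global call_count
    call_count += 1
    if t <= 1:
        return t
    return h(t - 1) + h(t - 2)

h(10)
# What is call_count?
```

Calls(t) = 1 + Calls(t-1) + Calls(t-2); Calls(0)=Calls(1)=1. For t=10 this gives 177.

Answer: 177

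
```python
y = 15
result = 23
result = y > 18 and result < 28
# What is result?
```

Trace:
`y = 15` → y = 15
`result = 23` → result = 23
`result = y > 18 and result < 28` → result = False
So result = False

Answer: False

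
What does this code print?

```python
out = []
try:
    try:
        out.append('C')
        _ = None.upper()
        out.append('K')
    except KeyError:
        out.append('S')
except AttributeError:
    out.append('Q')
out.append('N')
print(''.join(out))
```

Execution trace: 'C' (try body) → 'Q' (outer except AttributeError) → 'N' (after the try/except). Output: CQN

Answer: CQN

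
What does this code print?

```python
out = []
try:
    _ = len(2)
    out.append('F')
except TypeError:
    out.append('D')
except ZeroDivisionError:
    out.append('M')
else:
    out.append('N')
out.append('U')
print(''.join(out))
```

Execution trace: 'D' (except TypeError) → 'U' (after the try/except). Output: DU

Answer: DU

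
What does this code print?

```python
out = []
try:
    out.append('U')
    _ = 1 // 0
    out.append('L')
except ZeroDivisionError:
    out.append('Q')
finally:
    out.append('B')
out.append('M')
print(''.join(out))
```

Execution trace: 'U' (try body) → 'Q' (except ZeroDivisionError) → 'B' (finally) → 'M' (after the try/except). Output: UQBM

Answer: UQBM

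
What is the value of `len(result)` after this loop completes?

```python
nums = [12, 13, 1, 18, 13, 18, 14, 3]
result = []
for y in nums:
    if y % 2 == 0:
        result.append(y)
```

Count even numbers in [12, 13, 1, 18, 13, 18, 14, 3]
`result` takes the values: [] → [12] → [12, 18] → [12, 18, 18] → [12, 18, 18, 14]
So `len(result)` = 4

Answer: 4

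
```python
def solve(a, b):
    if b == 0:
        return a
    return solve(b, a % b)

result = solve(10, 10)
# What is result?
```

solve(10, 10) -> solve(10, 0) -> 10

Answer: 10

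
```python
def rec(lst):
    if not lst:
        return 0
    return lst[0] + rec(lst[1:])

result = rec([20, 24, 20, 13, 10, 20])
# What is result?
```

20 + 24 + 20 + 13 + 10 + 20 + 0 = 107

Answer: 107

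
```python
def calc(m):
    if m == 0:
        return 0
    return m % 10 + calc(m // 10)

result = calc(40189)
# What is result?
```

Sum of digits of 40189: 9 + 8 + 1 + 0 + 4 = 22

Answer: 22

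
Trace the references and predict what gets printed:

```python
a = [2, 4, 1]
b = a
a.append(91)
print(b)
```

Key concept: basic list aliasing.
Step by step:
`a = [2, 4, 1]` → a = [2, 4, 1]
`b = a` → b = [2, 4, 1] (same object as a)
`a.append(91)` → a = [2, 4, 1, 91] (same object as b); b = [2, 4, 1, 91] (same object as a)
`print(b)` → prints [2, 4, 1, 91]

Answer: [2, 4, 1, 91]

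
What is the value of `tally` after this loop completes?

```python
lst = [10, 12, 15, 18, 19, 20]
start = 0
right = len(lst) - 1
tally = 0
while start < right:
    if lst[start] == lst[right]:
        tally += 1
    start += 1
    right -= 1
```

Count matching pairs from ends
`tally` takes the values: 0

Answer: 0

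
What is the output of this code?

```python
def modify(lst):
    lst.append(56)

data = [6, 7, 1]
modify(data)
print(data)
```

Key concept: function modifies passed list.
Step by step:
`data = [6, 7, 1]` → data = [6, 7, 1]
`modify(data)` → data = [6, 7, 1, 56]
`print(data)` → prints [6, 7, 1, 56]

Answer: [6, 7, 1, 56]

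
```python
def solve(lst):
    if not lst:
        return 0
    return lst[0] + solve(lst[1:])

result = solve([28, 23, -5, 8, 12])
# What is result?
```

28 + 23 + (-5) + 8 + 12 + 0 = 66

Answer: 66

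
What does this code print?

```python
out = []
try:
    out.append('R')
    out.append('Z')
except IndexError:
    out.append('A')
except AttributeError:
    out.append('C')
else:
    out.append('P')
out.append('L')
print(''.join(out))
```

Execution trace: 'R' (try body) → 'Z' (try body, no exception) → 'P' (else) → 'L' (after the try/except). Output: RZPL

Answer: RZPL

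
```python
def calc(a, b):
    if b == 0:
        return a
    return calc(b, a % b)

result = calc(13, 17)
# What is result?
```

calc(13, 17) -> calc(17, 13) -> calc(13, 4) -> calc(4, 1) -> calc(1, 0) -> 1

Answer: 1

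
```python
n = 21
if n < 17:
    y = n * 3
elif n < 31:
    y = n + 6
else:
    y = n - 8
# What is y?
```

Trace:
`n = 21` → n = 21
`if n < 17: ...` → n < 17 is False, n < 31 is True → y = 27
So y = 27

Answer: 27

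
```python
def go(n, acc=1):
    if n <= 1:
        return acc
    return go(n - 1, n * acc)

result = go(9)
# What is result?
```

Accumulator trace (n, acc): (9, 1) -> (8, 9) -> (7, 72) -> (6, 504) -> (5, 3024) -> (4, 15120) -> (3, 60480) -> (2, 181440) -> (1, 362880) -> return 362880

Answer: 362880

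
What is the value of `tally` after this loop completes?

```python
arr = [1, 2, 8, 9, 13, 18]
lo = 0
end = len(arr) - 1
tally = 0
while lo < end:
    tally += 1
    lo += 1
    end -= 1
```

Iterations until pointers meet (list length 6)
`tally` takes the values: 0 → 1 → 2 → 3

Answer: 3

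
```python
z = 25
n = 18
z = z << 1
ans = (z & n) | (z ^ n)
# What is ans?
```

Trace:
`z = 25` → z = 25
`n = 18` → n = 18
`z = z << 1` → z = 50
`ans = (z & n) | (z ^ n)` → ans = 50
So ans = 50

Answer: 50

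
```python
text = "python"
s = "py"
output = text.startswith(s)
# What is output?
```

Trace:
`text = "python"` → text = 'python'
`s = "py"` → s = 'py'
`output = text.startswith(s)` → output = True
So output = True

Answer: True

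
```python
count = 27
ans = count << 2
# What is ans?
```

Trace:
`count = 27` → count = 27
`ans = count << 2` → ans = 108
So ans = 108

Answer: 108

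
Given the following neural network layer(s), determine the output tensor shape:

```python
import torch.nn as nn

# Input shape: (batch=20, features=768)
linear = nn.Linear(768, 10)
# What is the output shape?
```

Input: (20, 768) -> Output: (20, 10)

Answer: (20, 10)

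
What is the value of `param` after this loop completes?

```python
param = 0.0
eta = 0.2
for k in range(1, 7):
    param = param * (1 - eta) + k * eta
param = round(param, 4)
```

Moving average with lr=0.2
`param` takes the values: 0.0 → 0.2 → 0.56 → 1.048 → 1.6384 → 2.31072 → 3.048576 → 3.0486

Answer: 3.0486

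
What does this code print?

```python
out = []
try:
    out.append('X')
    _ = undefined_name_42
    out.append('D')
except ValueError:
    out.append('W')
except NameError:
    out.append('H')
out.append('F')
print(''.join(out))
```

Execution trace: 'X' (try body) → 'H' (except NameError) → 'F' (after the try/except). Output: XHF

Answer: XHF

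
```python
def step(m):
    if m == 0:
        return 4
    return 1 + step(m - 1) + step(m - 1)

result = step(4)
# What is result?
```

step(m) = 1 + 2·step(m-1), step(0)=4. Closed form: (4+1)·2^4 - 1 = 79.

Answer: 79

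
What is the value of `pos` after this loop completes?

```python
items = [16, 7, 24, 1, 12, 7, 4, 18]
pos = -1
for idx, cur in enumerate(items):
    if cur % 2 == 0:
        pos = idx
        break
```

First even number index in [16, 7, 24, 1, 12, 7, 4, 18]
`pos` takes the values: -1 → 0

Answer: 0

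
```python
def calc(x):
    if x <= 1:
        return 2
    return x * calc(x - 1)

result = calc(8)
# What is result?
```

calc(8) = 8 * 7 * 6 * 5 * 4 * 3 * 2 * 2 = 80640

Answer: 80640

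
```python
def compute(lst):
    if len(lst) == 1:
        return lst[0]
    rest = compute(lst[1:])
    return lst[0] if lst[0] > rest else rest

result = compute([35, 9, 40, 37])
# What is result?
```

Recursive max over [35, 9, 40, 37] = 40

Answer: 40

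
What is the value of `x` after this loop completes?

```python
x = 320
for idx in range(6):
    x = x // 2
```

Halve 6 times: 320 // 2^6 = 5
`x` takes the values: 320 → 160 → 80 → 40 → 20 → 10 → 5

Answer: 5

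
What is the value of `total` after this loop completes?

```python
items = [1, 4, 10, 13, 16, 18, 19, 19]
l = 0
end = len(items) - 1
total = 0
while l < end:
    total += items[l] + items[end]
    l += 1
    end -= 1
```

Sum of pairs from ends
`total` takes the values: 0 → 20 → 43 → 71 → 100

Answer: 100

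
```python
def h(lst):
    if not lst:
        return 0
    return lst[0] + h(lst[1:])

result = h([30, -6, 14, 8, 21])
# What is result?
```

30 + (-6) + 14 + 8 + 21 + 0 = 67

Answer: 67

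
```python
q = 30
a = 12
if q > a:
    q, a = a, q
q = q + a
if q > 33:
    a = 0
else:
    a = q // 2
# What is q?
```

Trace:
`q = 30` → q = 30
`a = 12` → a = 12
`if q > a: ...` → q > a is True → q = 12; a = 30
`q = q + a` → q = 42
`if q > 33: ...` → q > 33 is True → a = 0
So q = 42

Answer: 42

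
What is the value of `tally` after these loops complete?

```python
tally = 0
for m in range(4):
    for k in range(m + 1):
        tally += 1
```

Triangle: 1 + 2 + ... + 4
`tally` takes the values: 0 → 1 → 2 → 3 → 4 → 5 → 6 → 7 → 8 → 9 → 10

Answer: 10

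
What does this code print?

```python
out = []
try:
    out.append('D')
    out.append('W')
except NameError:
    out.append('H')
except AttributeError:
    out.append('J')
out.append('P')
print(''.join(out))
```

Execution trace: 'D' (try body) → 'W' (try body, no exception) → 'P' (after the try/except). Output: DWP

Answer: DWP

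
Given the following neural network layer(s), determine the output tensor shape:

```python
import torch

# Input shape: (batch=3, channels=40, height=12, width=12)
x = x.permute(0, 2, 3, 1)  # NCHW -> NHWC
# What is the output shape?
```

Input: (3, 40, 12, 12) -> Output: (3, 12, 12, 40)

Answer: (3, 12, 12, 40)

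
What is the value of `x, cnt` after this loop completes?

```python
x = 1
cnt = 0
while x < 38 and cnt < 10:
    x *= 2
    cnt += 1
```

Double until >= 38 or 10 iterations
`x, cnt` takes the values: (1, 0) → (2, 0) → (2, 1) → (4, 1) → (4, 2) → (8, 2) → (8, 3) → (16, 3) → (16, 4) → (32, 4) → (32, 5) → (64, 5) → (64, 6)

Answer: 64, 6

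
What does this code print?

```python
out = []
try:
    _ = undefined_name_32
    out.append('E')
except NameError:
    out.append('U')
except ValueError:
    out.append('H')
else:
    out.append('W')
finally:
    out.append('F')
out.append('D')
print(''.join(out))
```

Execution trace: 'U' (except NameError) → 'F' (finally) → 'D' (after the try/except). Output: UFD

Answer: UFD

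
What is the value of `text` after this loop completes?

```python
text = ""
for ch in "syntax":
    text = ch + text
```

Reverse 'syntax'
`text` takes the values: "" → "s" → "ys" → "nys" → "tnys" → "atnys" → "xatnys"

Answer: "xatnys"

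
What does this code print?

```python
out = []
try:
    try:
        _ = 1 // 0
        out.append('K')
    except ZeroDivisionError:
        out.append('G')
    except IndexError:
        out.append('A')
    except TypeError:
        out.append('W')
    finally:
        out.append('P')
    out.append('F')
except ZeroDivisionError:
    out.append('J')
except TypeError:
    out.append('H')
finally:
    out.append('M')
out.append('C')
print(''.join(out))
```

Execution trace: 'G' (inner except ZeroDivisionError) → 'P' (inner finally) → 'F' (try body, no exception) → 'M' (finally) → 'C' (after the try/except). Output: GPFMC

Answer: GPFMC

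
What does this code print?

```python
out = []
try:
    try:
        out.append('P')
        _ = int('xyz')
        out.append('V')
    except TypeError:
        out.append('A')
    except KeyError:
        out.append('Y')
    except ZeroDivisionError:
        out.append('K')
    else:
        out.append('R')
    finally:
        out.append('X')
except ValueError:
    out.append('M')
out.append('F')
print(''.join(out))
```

Execution trace: 'P' (try body) → 'X' (finally) → 'M' (outer except ValueError) → 'F' (after the try/except). Output: PXMF

Answer: PXMF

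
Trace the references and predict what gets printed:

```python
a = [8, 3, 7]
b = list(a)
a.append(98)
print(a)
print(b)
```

Key concept: list() constructor creates copy.
Step by step:
`a = [8, 3, 7]` → a = [8, 3, 7]
`b = list(a)` → b = [8, 3, 7]
`a.append(98)` → a = [8, 3, 7, 98]
`print(a)` → prints [8, 3, 7, 98]
`print(b)` → prints [8, 3, 7]

Answer:
[8, 3, 7, 98]
[8, 3, 7]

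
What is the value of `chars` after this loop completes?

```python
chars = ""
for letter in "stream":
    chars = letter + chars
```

Reverse 'stream'
`chars` takes the values: "" → "s" → "ts" → "rts" → "erts" → "aerts" → "maerts"

Answer: "maerts"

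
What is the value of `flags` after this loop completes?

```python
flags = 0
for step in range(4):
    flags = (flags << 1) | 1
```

Build 4 consecutive 1-bits: 0b1111
`flags` takes the values: 0 → 1 → 3 → 7 → 15

Answer: 15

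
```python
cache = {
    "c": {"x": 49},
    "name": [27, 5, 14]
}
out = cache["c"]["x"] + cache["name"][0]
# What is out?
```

Trace:
`cache = { ...` → cache = {'c': {'x': 49}, 'name': [27, 5, 14]}
`out = cache["c"]["x"] + cache["name"][0]` → out = 76
So out = 76

Answer: 76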